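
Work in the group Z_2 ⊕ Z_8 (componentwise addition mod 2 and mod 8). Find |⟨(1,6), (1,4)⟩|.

|⟨(1,6)⟩| = 4 and |⟨(1,4)⟩| = 2, so |H| is a multiple of lcm(4, 2) = 4 and divides |G| = 16.
Closing under the operation: H = {(0,0), (0,2), (0,4), (0,6), (1,0), (1,2), (1,4), (1,6)}, so |H| = 8.

8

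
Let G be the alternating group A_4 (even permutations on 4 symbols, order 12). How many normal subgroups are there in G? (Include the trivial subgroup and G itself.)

3

G has 10 subgroups. Checking conjugation-invariance by order — order 1: 1/1 normal; order 2: 0/3 normal; order 3: 0/4 normal; order 4: 1/1 normal; order 12: 1/1 normal.
Total normal subgroups: 3.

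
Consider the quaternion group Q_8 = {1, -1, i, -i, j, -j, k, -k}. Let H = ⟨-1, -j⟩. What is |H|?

|⟨-1⟩| = 2 and |⟨-j⟩| = 4, so |H| is a multiple of lcm(2, 4) = 4 and divides |G| = 8.
Closing under the operation: H = {1, -1, j, -j}, so |H| = 4.

4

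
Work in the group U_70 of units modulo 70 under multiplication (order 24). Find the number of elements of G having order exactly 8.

0

No element of G has order 8 (even though 8 | 24).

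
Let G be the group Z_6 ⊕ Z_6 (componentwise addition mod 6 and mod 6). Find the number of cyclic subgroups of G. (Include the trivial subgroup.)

20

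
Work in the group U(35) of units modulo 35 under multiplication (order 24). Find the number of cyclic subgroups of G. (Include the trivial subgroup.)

12

Group the elements of G by the cyclic subgroup they generate; each cyclic subgroup of order d accounts for φ(d) elements.
Cyclic subgroups by order — order 1: 1; order 2: 3; order 3: 1; order 4: 2; order 6: 3; order 12: 2.
Total: 12.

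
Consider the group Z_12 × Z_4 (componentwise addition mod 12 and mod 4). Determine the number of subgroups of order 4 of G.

|G| = 48 and 4 | 48, so subgroups of order 4 are possible by Lagrange.
The subgroups of order 4 are: {(0,0), (0,1), (0,2), (0,3)}; {(0,0), (0,2), (6,0), (6,2)}; {(0,0), (0,2), (6,1), (6,3)}; {(0,0), (3,0), (6,0), (9,0)}; … (7 in all).
So G has 7 subgroups of order 4.

7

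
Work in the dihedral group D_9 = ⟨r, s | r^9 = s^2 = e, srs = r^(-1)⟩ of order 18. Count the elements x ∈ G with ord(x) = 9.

The elements of order 9 are: r, r^2, r^4, r^5, r^7, r^8.
That's 6.

6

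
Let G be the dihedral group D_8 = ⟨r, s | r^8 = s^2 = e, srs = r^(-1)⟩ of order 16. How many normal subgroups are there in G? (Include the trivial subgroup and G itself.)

G has 19 subgroups. Checking conjugation-invariance by order — order 1: 1/1 normal; order 2: 1/9 normal; order 4: 1/5 normal; order 8: 3/3 normal; order 16: 1/1 normal.
Total normal subgroups: 7.

7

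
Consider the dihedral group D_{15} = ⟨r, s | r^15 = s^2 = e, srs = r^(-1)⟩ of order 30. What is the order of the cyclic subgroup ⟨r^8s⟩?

2

Computing powers of r^8s: the smallest k with (r^8s)^k = e is k = 2.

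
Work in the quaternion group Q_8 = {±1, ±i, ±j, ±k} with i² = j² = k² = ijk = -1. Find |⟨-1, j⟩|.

4

|⟨-1⟩| = 2 and |⟨j⟩| = 4, so |H| is a multiple of lcm(2, 4) = 4 and divides |G| = 8.
Closing under the operation: H = {1, -1, j, -j}, so |H| = 4.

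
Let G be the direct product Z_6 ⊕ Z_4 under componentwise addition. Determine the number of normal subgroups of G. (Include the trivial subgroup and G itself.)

16

G is abelian, so every subgroup is normal.
G has 16 subgroups in total, hence 16 normal subgroups.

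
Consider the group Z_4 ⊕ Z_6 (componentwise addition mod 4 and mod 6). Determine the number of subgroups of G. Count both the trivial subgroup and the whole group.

16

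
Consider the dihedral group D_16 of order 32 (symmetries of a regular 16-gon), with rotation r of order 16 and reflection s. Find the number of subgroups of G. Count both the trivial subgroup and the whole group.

|G| = 32, so by Lagrange every subgroup order divides 32. Divisors: 1, 2, 4, 8, 16, 32.
Subgroups by order — order 1: 1; order 2: 17; order 4: 9; order 8: 5; order 16: 3; order 32: 1.
Total: 1 + 17 + 9 + 5 + 3 + 1 = 36.

36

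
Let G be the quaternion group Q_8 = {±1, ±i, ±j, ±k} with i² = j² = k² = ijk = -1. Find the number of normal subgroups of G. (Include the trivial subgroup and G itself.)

6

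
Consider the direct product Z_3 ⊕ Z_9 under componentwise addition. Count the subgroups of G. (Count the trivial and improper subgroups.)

|G| = 27, so by Lagrange every subgroup order divides 27. Divisors: 1, 3, 9, 27.
Subgroups by order — order 1: 1; order 3: 4; order 9: 4; order 27: 1.
Total: 1 + 4 + 4 + 1 = 10.

10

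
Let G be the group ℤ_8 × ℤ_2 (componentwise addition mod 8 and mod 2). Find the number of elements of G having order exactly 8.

An element (a,b) has order lcm(ord(a), ord(b)); count pairs with lcm equal to 8.
Enumerating gives 8 such elements.

8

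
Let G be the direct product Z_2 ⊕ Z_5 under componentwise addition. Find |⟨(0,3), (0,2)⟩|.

5

|⟨(0,3)⟩| = 5 and |⟨(0,2)⟩| = 5, so |H| is a multiple of lcm(5, 5) = 5 and divides |G| = 10.
Closing under the operation: H = {(0,0), (0,1), (0,2), (0,3), (0,4)}, so |H| = 5.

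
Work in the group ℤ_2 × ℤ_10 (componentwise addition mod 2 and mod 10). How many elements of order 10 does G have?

An element (a,b) has order lcm(ord(a), ord(b)); count pairs with lcm equal to 10.
Enumerating gives 12 such elements.

12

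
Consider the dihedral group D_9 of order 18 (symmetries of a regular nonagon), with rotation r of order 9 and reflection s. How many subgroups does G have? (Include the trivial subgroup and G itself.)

|G| = 18, so by Lagrange every subgroup order divides 18. Divisors: 1, 2, 3, 6, 9, 18.
Subgroups by order — order 1: 1; order 2: 9; order 3: 1; order 6: 3; order 9: 1; order 18: 1.
Total: 1 + 9 + 1 + 3 + 1 + 1 = 16.

16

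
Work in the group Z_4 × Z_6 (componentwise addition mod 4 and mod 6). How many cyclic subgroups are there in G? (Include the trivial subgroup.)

12

Each element a generates a cyclic subgroup ⟨a⟩; distinct elements may generate the same one (a cyclic group of order d has φ(d) generators).
Cyclic subgroups by order — order 1: 1; order 2: 3; order 3: 1; order 4: 2; order 6: 3; order 12: 2.
Total: 12.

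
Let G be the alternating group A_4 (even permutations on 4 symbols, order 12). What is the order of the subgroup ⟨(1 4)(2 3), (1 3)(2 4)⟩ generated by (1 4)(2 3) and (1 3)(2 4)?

|⟨(1 4)(2 3)⟩| = 2 and |⟨(1 3)(2 4)⟩| = 2, so |H| is a multiple of lcm(2, 2) = 2 and divides |G| = 12.
Closing under the operation: H = {e, (1 2)(3 4), (1 3)(2 4), (1 4)(2 3)}, so |H| = 4.

4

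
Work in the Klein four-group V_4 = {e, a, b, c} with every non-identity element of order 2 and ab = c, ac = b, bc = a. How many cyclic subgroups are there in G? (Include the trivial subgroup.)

4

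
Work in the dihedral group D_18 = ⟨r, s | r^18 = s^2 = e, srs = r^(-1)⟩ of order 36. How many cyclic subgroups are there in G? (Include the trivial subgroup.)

24

Group the elements of G by the cyclic subgroup they generate; each cyclic subgroup of order d accounts for φ(d) elements.
Cyclic subgroups by order — order 1: 1; order 2: 19; order 3: 1; order 6: 1; order 9: 1; order 18: 1.
Total: 24.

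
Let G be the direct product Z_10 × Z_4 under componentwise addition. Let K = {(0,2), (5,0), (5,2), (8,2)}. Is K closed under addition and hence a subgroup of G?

No

The identity (0,0) ∉ K, so K is not a subgroup.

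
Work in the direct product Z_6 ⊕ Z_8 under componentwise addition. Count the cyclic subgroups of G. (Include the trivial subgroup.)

16

Each element a generates a cyclic subgroup ⟨a⟩; distinct elements may generate the same one (a cyclic group of order d has φ(d) generators).
Cyclic subgroups by order — order 1: 1; order 2: 3; order 3: 1; order 4: 2; order 6: 3; order 8: 2; order 12: 2; order 24: 2.
Total: 16.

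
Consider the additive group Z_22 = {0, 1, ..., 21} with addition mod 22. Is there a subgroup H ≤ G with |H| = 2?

2 | 22. A subgroup of order 2 is {0, 11}.

Yes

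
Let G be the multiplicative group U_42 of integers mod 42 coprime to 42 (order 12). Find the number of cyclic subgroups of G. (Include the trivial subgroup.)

8

Group the elements of G by the cyclic subgroup they generate; each cyclic subgroup of order d accounts for φ(d) elements.
Cyclic subgroups by order — order 1: 1; order 2: 3; order 3: 1; order 6: 3.
Total: 8.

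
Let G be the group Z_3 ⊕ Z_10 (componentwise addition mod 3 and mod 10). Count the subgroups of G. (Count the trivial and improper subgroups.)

8

|G| = 30, so by Lagrange every subgroup order divides 30. Divisors: 1, 2, 3, 5, 6, 10, 15, 30.
Subgroups by order — order 1: 1; order 2: 1; order 3: 1; order 5: 1; order 6: 1; order 10: 1; order 15: 1; order 30: 1.
Total: 1 + 1 + 1 + 1 + 1 + 1 + 1 + 1 = 8.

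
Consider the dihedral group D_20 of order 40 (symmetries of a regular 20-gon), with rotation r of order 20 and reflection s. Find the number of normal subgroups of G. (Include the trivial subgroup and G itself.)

9

G has 48 subgroups. Checking conjugation-invariance by order — order 1: 1/1 normal; order 2: 1/21 normal; order 4: 1/11 normal; order 5: 1/1 normal; order 8: 0/5 normal; order 10: 1/5 normal; order 20: 3/3 normal; order 40: 1/1 normal.
Total normal subgroups: 9.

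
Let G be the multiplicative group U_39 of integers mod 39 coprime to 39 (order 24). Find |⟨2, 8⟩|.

12

|⟨2⟩| = 12 and |⟨8⟩| = 4, so |H| is a multiple of lcm(12, 4) = 12 and divides |G| = 24.
Closing under the operation: H = {1, 2, 4, 5, 8, 10, 11, 16, 20, 22, 25, 32}, so |H| = 12.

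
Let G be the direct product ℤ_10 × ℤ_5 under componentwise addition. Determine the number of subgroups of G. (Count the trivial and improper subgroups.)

16

|G| = 50, so by Lagrange every subgroup order divides 50. Divisors: 1, 2, 5, 10, 25, 50.
Subgroups by order — order 1: 1; order 2: 1; order 5: 6; order 10: 6; order 25: 1; order 50: 1.
Total: 1 + 1 + 6 + 6 + 1 + 1 = 16.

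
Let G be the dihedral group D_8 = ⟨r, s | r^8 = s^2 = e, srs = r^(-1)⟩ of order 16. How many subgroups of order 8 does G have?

|G| = 16 and 8 | 16, so subgroups of order 8 are possible by Lagrange.
The subgroups of order 8 are: {e, r, r^2, r^3, r^4, r^5, r^6, r^7}; {e, r^2, r^4, r^6, s, r^2s, r^4s, r^6s}; {e, r^2, r^4, r^6, rs, r^3s, r^5s, r^7s}.
So G has 3 subgroups of order 8.

3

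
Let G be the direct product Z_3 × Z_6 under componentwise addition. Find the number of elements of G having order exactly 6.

An element (a,b) has order lcm(ord(a), ord(b)); count pairs with lcm equal to 6.
Enumerating gives 8 such elements.

8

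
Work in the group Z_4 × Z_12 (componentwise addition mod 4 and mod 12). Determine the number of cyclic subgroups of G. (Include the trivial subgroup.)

20

Each element a generates a cyclic subgroup ⟨a⟩; distinct elements may generate the same one (a cyclic group of order d has φ(d) generators).
Cyclic subgroups by order — order 1: 1; order 2: 3; order 3: 1; order 4: 6; order 6: 3; order 12: 6.
Total: 20.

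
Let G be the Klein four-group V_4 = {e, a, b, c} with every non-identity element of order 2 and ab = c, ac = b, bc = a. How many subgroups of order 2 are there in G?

|G| = 4 and 2 | 4, so subgroups of order 2 are possible by Lagrange.
The subgroups of order 2 are: {e, a}; {e, b}; {e, c}.
So G has 3 subgroups of order 2.

3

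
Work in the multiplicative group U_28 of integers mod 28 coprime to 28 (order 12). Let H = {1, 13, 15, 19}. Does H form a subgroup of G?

No

19 ∈ H but its inverse 3 ∉ H, so H is not a subgroup.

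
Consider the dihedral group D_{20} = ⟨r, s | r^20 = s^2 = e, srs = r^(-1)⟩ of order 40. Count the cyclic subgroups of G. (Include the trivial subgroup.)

A cyclic subgroup of order d is generated by each of its φ(d) elements of order d, so the cyclic subgroups of order d number (#elements of order d)/φ(d).
Cyclic subgroups by order — order 1: 1; order 2: 21; order 4: 1; order 5: 1; order 10: 1; order 20: 1.
Total: 26.

26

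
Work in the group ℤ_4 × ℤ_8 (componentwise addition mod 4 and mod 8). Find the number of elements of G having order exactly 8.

An element (a,b) has order lcm(ord(a), ord(b)); count pairs with lcm equal to 8.
Enumerating gives 16 such elements.

16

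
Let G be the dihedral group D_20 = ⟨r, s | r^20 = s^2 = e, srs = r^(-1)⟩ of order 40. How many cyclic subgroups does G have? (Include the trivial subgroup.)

Each element a generates a cyclic subgroup ⟨a⟩; distinct elements may generate the same one (a cyclic group of order d has φ(d) generators).
Cyclic subgroups by order — order 1: 1; order 2: 21; order 4: 1; order 5: 1; order 10: 1; order 20: 1.
Total: 26.

26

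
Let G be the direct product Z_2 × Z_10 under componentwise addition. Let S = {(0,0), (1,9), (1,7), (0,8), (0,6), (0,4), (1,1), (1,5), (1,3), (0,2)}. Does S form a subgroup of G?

|S| = 10 divides |G| = 20, consistent with Lagrange.
S contains the identity, every element's inverse is in S, and S is closed under +: it is a subgroup.
In fact S = ⟨(1,1)⟩.

Yes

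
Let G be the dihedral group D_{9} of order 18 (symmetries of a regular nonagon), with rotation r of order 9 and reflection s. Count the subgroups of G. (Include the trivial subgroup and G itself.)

|G| = 18, so by Lagrange every subgroup order divides 18. Divisors: 1, 2, 3, 6, 9, 18.
Subgroups by order — order 1: 1; order 2: 9; order 3: 1; order 6: 3; order 9: 1; order 18: 1.
Total: 1 + 9 + 1 + 3 + 1 + 1 = 16.

16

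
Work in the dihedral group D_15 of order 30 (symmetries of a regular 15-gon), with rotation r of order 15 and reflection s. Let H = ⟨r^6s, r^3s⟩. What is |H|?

10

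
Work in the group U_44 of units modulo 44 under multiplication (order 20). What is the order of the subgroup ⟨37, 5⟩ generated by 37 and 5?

5

|⟨37⟩| = 5 and |⟨5⟩| = 5, so |H| is a multiple of lcm(5, 5) = 5 and divides |G| = 20.
Closing under the operation: H = {1, 5, 9, 25, 37}, so |H| = 5.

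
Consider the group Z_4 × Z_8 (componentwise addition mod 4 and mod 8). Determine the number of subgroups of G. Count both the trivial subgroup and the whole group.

22

|G| = 32, so by Lagrange every subgroup order divides 32. Divisors: 1, 2, 4, 8, 16, 32.
Subgroups by order — order 1: 1; order 2: 3; order 4: 7; order 8: 7; order 16: 3; order 32: 1.
Total: 1 + 3 + 7 + 7 + 3 + 1 = 22.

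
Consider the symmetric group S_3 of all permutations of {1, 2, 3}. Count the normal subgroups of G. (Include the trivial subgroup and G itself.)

3

G has 6 subgroups. Checking conjugation-invariance by order — order 1: 1/1 normal; order 2: 0/3 normal; order 3: 1/1 normal; order 6: 1/1 normal.
Total normal subgroups: 3.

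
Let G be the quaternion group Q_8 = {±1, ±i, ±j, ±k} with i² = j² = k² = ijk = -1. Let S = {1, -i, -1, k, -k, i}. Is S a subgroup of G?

No

|S| = 6 does not divide |G| = 8, so by Lagrange S is not a subgroup.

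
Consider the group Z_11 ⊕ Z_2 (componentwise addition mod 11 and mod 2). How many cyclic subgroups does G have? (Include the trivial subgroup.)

4

Each element a generates a cyclic subgroup ⟨a⟩; distinct elements may generate the same one (a cyclic group of order d has φ(d) generators).
Cyclic subgroups by order — order 1: 1; order 2: 1; order 11: 1; order 22: 1.
Total: 4.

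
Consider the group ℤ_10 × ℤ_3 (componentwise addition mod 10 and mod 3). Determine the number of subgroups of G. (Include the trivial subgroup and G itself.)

|G| = 30, so by Lagrange every subgroup order divides 30. Divisors: 1, 2, 3, 5, 6, 10, 15, 30.
Subgroups by order — order 1: 1; order 2: 1; order 3: 1; order 5: 1; order 6: 1; order 10: 1; order 15: 1; order 30: 1.
Total: 1 + 1 + 1 + 1 + 1 + 1 + 1 + 1 = 8.

8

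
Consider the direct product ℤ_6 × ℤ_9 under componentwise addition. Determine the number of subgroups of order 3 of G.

|G| = 54 and 3 | 54, so subgroups of order 3 are possible by Lagrange.
The subgroups of order 3 are: {(0,0), (0,3), (0,6)}; {(0,0), (2,0), (4,0)}; {(0,0), (2,3), (4,6)}; {(0,0), (2,6), (4,3)}.
So G has 4 subgroups of order 3.

4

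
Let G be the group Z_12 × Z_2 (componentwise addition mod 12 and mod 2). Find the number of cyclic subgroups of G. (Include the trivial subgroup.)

Each element a generates a cyclic subgroup ⟨a⟩; distinct elements may generate the same one (a cyclic group of order d has φ(d) generators).
Cyclic subgroups by order — order 1: 1; order 2: 3; order 3: 1; order 4: 2; order 6: 3; order 12: 2.
Total: 12.

12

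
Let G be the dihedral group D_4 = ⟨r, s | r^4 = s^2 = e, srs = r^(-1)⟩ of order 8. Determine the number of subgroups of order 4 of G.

|G| = 8 and 4 | 8, so subgroups of order 4 are possible by Lagrange.
The subgroups of order 4 are: {e, r, r^2, r^3}; {e, r^2, s, r^2s}; {e, r^2, rs, r^3s}.
So G has 3 subgroups of order 4.

3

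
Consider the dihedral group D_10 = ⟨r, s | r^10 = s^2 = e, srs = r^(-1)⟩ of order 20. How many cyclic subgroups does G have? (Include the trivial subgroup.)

Each element a generates a cyclic subgroup ⟨a⟩; distinct elements may generate the same one (a cyclic group of order d has φ(d) generators).
Cyclic subgroups by order — order 1: 1; order 2: 11; order 5: 1; order 10: 1.
Total: 14.

14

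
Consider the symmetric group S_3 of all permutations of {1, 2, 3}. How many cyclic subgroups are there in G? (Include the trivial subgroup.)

5

Group the elements of G by the cyclic subgroup they generate; each cyclic subgroup of order d accounts for φ(d) elements.
Cyclic subgroups by order — order 1: 1; order 2: 3; order 3: 1.
Total: 5.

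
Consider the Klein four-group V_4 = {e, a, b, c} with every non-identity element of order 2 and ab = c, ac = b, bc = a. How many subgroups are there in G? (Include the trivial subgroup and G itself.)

5

|G| = 4, so by Lagrange every subgroup order divides 4. Divisors: 1, 2, 4.
Subgroups by order — order 1: 1; order 2: 3; order 4: 1.
Total: 1 + 3 + 1 = 5.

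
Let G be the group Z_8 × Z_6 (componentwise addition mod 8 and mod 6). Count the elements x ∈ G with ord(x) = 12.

8

An element (a,b) has order lcm(ord(a), ord(b)); count pairs with lcm equal to 12.
Enumerating gives 8 such elements.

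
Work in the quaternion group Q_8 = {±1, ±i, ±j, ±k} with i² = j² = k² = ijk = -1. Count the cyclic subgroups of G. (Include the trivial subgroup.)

5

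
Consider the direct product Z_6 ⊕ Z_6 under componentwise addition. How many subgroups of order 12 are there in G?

|G| = 36 and 12 | 36, so subgroups of order 12 are possible by Lagrange.
The subgroups of order 12 are: {(0,0), (0,1), (0,2), (0,3), (0,4), (0,5), (3,0), (3,1), (3,2), (3,3), (3,4), (3,5)}; {(0,0), (0,3), (1,0), (1,3), (2,0), (2,3), (3,0), (3,3), (4,0), (4,3), (5,0), (5,3)}; {(0,0), (0,3), (1,1), (1,4), (2,2), (2,5), (3,0), (3,3), (4,1), (4,4), (5,2), (5,5)}; {(0,0), (0,3), (1,2), (1,5), (2,1), (2,4), (3,0), (3,3), (4,2), (4,5), (5,1), (5,4)}.
So G has 4 subgroups of order 12.

4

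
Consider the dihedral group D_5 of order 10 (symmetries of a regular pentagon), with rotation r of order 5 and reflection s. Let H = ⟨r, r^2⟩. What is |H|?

5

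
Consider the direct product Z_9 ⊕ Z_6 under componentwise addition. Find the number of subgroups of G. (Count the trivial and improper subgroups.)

|G| = 54, so by Lagrange every subgroup order divides 54. Divisors: 1, 2, 3, 6, 9, 18, 27, 54.
Subgroups by order — order 1: 1; order 2: 1; order 3: 4; order 6: 4; order 9: 4; order 18: 4; order 27: 1; order 54: 1.
Total: 1 + 1 + 4 + 4 + 4 + 4 + 1 + 1 = 20.

20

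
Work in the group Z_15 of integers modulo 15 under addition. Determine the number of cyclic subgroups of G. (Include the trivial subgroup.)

A cyclic subgroup of order d is generated by each of its φ(d) elements of order d, so the cyclic subgroups of order d number (#elements of order d)/φ(d).
Cyclic subgroups by order — order 1: 1; order 3: 1; order 5: 1; order 15: 1.
Total: 4.

4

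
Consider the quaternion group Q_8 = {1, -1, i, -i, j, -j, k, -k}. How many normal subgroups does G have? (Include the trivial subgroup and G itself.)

6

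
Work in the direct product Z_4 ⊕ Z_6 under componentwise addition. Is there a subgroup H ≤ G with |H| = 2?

2 | 24. A subgroup of order 2 is {(0,0), (0,3)}.

Yes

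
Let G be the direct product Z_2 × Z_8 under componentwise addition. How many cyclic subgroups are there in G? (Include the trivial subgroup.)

8

A cyclic subgroup of order d is generated by each of its φ(d) elements of order d, so the cyclic subgroups of order d number (#elements of order d)/φ(d).
Cyclic subgroups by order — order 1: 1; order 2: 3; order 4: 2; order 8: 2.
Total: 8.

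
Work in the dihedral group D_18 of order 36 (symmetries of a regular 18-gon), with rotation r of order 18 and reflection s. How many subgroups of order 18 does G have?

|G| = 36 and 18 | 36, so subgroups of order 18 are possible by Lagrange.
The subgroups of order 18 are: {e, r, r^2, r^3, r^4, r^5, r^6, r^7, r^8, r^9, r^10, r^11, r^12, r^13, r^14, r^15, r^16, r^17}; {e, r^2, r^4, r^6, r^8, r^10, r^12, r^14, r^16, s, r^2s, r^4s, r^6s, r^8s, r^10s, r^12s, r^14s, r^16s}; {e, r^2, r^4, r^6, r^8, r^10, r^12, r^14, r^16, rs, r^3s, r^5s, r^7s, r^9s, r^11s, r^13s, r^15s, r^17s}.
So G has 3 subgroups of order 18.

3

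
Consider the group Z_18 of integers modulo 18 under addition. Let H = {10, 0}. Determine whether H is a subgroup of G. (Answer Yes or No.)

10 ∈ H but its inverse 8 ∉ H, so H is not a subgroup.

No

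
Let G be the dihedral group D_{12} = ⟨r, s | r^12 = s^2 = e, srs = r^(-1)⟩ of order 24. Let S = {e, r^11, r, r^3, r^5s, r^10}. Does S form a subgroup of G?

r^10 ∈ S but its inverse r^2 ∉ S, so S is not a subgroup.

No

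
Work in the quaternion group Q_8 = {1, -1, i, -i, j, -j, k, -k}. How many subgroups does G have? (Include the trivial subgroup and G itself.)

6

|G| = 8, so by Lagrange every subgroup order divides 8. Divisors: 1, 2, 4, 8.
Subgroups by order — order 1: 1; order 2: 1; order 4: 3; order 8: 1.
Total: 1 + 1 + 3 + 1 = 6.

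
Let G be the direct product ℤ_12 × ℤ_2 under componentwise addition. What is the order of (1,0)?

12

The order of (1,0) in Z_12 × Z_2 is lcm(ord(1) in Z_12, ord(0) in Z_2).
ord(1) = 12 and ord(0) = 1, so |⟨(1,0)⟩| = lcm(12, 1) = 12.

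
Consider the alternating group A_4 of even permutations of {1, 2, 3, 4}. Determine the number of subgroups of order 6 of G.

|G| = 12 and 6 | 12, so subgroups of order 6 are possible by Lagrange.
Checking all subgroups of G, none has order 6.
So G has 0 subgroups of order 6.

0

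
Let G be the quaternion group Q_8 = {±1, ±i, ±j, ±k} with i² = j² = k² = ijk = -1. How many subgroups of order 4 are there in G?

|G| = 8 and 4 | 8, so subgroups of order 4 are possible by Lagrange.
The subgroups of order 4 are: {1, -1, i, -i}; {1, -1, j, -j}; {1, -1, k, -k}.
So G has 3 subgroups of order 4.

3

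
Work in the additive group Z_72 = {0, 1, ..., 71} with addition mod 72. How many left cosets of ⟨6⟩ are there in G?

|⟨6⟩| = 12 and |G| = 72.
By Lagrange, [G : H] = |G|/|H| = 72/12 = 6.

6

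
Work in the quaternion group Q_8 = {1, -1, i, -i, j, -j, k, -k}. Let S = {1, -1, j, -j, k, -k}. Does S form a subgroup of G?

|S| = 6 does not divide |G| = 8, so by Lagrange S is not a subgroup.

No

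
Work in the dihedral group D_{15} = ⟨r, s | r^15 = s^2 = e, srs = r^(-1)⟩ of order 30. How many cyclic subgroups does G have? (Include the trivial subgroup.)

Each element a generates a cyclic subgroup ⟨a⟩; distinct elements may generate the same one (a cyclic group of order d has φ(d) generators).
Cyclic subgroups by order — order 1: 1; order 2: 15; order 3: 1; order 5: 1; order 15: 1.
Total: 19.

19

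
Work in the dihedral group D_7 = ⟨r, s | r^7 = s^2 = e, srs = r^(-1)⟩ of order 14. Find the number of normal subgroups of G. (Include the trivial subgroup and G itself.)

3

G has 10 subgroups. Checking conjugation-invariance by order — order 1: 1/1 normal; order 2: 0/7 normal; order 7: 1/1 normal; order 14: 1/1 normal.
Total normal subgroups: 3.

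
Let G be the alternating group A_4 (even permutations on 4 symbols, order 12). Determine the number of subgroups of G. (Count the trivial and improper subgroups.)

10

|G| = 12, so by Lagrange every subgroup order divides 12. Divisors: 1, 2, 3, 4, 6, 12.
Subgroups by order — order 1: 1; order 2: 3; order 3: 4; order 4: 1; order 6: 0; order 12: 1.
Total: 1 + 3 + 4 + 1 + 0 + 1 = 10.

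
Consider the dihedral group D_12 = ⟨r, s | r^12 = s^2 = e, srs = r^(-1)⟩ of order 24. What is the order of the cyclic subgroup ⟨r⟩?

12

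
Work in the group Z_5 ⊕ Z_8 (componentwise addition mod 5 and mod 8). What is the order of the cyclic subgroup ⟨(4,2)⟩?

20

The order of (4,2) in Z_5 × Z_8 is lcm(ord(4) in Z_5, ord(2) in Z_8).
ord(4) = 5 and ord(2) = 4, so |⟨(4,2)⟩| = lcm(5, 4) = 20.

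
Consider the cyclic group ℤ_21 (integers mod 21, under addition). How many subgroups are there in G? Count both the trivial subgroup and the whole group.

4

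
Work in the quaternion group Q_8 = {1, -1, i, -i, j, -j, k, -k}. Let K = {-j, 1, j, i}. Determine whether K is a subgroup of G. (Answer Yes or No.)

i ∈ K but its inverse -i ∉ K, so K is not a subgroup.

No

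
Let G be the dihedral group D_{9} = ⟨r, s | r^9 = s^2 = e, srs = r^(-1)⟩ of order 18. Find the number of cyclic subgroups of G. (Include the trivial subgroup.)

A cyclic subgroup of order d is generated by each of its φ(d) elements of order d, so the cyclic subgroups of order d number (#elements of order d)/φ(d).
Cyclic subgroups by order — order 1: 1; order 2: 9; order 3: 1; order 9: 1.
Total: 12.

12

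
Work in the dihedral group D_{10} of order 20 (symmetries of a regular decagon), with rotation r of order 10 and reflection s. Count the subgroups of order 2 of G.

|G| = 20 and 2 | 20, so subgroups of order 2 are possible by Lagrange.
The subgroups of order 2 are: {e, r^2s}; {e, r^3s}; {e, r^4s}; {e, r^5}; … (11 in all).
So G has 11 subgroups of order 2.

11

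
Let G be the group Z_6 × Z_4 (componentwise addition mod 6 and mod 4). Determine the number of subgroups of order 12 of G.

3

|G| = 24 and 12 | 24, so subgroups of order 12 are possible by Lagrange.
The subgroups of order 12 are: {(0,0), (0,1), (0,2), (0,3), (2,0), (2,1), (2,2), (2,3), (4,0), (4,1), (4,2), (4,3)}; {(0,0), (0,2), (1,0), (1,2), (2,0), (2,2), (3,0), (3,2), (4,0), (4,2), (5,0), (5,2)}; {(0,0), (0,2), (1,1), (1,3), (2,0), (2,2), (3,1), (3,3), (4,0), (4,2), (5,1), (5,3)}.
So G has 3 subgroups of order 12.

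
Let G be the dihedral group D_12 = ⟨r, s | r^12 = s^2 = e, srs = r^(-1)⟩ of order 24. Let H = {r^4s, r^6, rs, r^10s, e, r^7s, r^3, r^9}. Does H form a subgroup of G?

Yes

|H| = 8 divides |G| = 24, consistent with Lagrange.
H contains the identity, every element's inverse is in H, and H is closed under ·: it is a subgroup.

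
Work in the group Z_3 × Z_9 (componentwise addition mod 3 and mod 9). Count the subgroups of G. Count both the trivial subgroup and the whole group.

10

|G| = 27, so by Lagrange every subgroup order divides 27. Divisors: 1, 3, 9, 27.
Subgroups by order — order 1: 1; order 3: 4; order 9: 4; order 27: 1.
Total: 1 + 4 + 4 + 1 = 10.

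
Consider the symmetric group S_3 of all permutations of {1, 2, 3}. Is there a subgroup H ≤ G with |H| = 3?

3 | 6. A subgroup of order 3 is {e, (1 2 3), (1 3 2)}.

Yes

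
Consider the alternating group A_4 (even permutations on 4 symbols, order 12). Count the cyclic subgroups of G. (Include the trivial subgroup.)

8

A cyclic subgroup of order d is generated by each of its φ(d) elements of order d, so the cyclic subgroups of order d number (#elements of order d)/φ(d).
Cyclic subgroups by order — order 1: 1; order 2: 3; order 3: 4.
Total: 8.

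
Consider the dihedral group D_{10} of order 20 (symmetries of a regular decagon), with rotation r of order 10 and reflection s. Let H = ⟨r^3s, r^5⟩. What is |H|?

|⟨r^3s⟩| = 2 and |⟨r^5⟩| = 2, so |H| is a multiple of lcm(2, 2) = 2 and divides |G| = 20.
Closing under the operation: H = {e, r^5, r^3s, r^8s}, so |H| = 4.

4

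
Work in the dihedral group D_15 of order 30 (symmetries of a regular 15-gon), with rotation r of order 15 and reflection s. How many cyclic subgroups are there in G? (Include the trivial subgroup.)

Group the elements of G by the cyclic subgroup they generate; each cyclic subgroup of order d accounts for φ(d) elements.
Cyclic subgroups by order — order 1: 1; order 2: 15; order 3: 1; order 5: 1; order 15: 1.
Total: 19.

19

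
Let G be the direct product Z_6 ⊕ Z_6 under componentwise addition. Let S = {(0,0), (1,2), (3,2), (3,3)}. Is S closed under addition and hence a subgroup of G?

No

(1,2) ∈ S but its inverse (5,4) ∉ S, so S is not a subgroup.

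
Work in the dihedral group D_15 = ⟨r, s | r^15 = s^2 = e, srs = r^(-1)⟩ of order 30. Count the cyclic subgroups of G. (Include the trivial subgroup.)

19

Each element a generates a cyclic subgroup ⟨a⟩; distinct elements may generate the same one (a cyclic group of order d has φ(d) generators).
Cyclic subgroups by order — order 1: 1; order 2: 15; order 3: 1; order 5: 1; order 15: 1.
Total: 19.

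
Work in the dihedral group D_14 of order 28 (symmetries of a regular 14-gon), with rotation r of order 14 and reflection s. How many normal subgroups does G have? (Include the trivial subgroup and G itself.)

7

G has 28 subgroups. Checking conjugation-invariance by order — order 1: 1/1 normal; order 2: 1/15 normal; order 4: 0/7 normal; order 7: 1/1 normal; order 14: 3/3 normal; order 28: 1/1 normal.
Total normal subgroups: 7.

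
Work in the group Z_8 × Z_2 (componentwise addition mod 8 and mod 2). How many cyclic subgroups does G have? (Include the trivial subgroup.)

Group the elements of G by the cyclic subgroup they generate; each cyclic subgroup of order d accounts for φ(d) elements.
Cyclic subgroups by order — order 1: 1; order 2: 3; order 4: 2; order 8: 2.
Total: 8.

8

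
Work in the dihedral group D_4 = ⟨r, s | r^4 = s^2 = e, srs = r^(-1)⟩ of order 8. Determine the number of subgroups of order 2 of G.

5

|G| = 8 and 2 | 8, so subgroups of order 2 are possible by Lagrange.
The subgroups of order 2 are: {e, r^2}; {e, r^2s}; {e, r^3s}; {e, rs}; … (5 in all).
So G has 5 subgroups of order 2.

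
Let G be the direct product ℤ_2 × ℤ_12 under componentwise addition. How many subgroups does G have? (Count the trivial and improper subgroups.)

16

|G| = 24, so by Lagrange every subgroup order divides 24. Divisors: 1, 2, 3, 4, 6, 8, 12, 24.
Subgroups by order — order 1: 1; order 2: 3; order 3: 1; order 4: 3; order 6: 3; order 8: 1; order 12: 3; order 24: 1.
Total: 1 + 3 + 1 + 3 + 3 + 1 + 3 + 1 = 16.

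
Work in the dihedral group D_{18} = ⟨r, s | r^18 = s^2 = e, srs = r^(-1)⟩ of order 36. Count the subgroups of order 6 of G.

|G| = 36 and 6 | 36, so subgroups of order 6 are possible by Lagrange.
The subgroups of order 6 are: {e, r^6, r^12, r^4s, r^10s, r^16s}; {e, r^6, r^12, r^5s, r^11s, r^17s}; {e, r^6, r^12, s, r^6s, r^12s}; {e, r^6, r^12, rs, r^7s, r^13s}; … (7 in all).
So G has 7 subgroups of order 6.

7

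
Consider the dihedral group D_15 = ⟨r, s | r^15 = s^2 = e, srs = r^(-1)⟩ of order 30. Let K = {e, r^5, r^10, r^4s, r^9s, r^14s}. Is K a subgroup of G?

|K| = 6 divides |G| = 30, consistent with Lagrange.
K contains the identity, every element's inverse is in K, and K is closed under ·: it is a subgroup.

Yes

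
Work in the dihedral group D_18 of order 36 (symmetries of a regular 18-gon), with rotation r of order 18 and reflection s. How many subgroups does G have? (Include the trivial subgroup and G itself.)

|G| = 36, so by Lagrange every subgroup order divides 36. Divisors: 1, 2, 3, 4, 6, 9, 12, 18, 36.
Subgroups by order — order 1: 1; order 2: 19; order 3: 1; order 4: 9; order 6: 7; order 9: 1; order 12: 3; order 18: 3; order 36: 1.
Total: 1 + 19 + 1 + 9 + 7 + 1 + 3 + 3 + 1 = 45.

45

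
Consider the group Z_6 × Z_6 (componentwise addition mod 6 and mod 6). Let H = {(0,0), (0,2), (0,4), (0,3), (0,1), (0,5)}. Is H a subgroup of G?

Yes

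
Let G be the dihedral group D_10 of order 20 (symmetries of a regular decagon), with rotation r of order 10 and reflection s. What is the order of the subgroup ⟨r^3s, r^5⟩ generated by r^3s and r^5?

4

|⟨r^3s⟩| = 2 and |⟨r^5⟩| = 2, so |H| is a multiple of lcm(2, 2) = 2 and divides |G| = 20.
Closing under the operation: H = {e, r^5, r^3s, r^8s}, so |H| = 4.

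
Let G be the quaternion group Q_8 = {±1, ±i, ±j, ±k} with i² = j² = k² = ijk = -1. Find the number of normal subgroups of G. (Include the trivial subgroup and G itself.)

G has 6 subgroups. Checking conjugation-invariance by order — order 1: 1/1 normal; order 2: 1/1 normal; order 4: 3/3 normal; order 8: 1/1 normal.
Total normal subgroups: 6.

6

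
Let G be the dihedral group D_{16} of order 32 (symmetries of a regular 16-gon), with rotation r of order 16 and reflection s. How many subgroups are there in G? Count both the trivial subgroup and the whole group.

36

|G| = 32, so by Lagrange every subgroup order divides 32. Divisors: 1, 2, 4, 8, 16, 32.
Subgroups by order — order 1: 1; order 2: 17; order 4: 9; order 8: 5; order 16: 3; order 32: 1.
Total: 1 + 17 + 9 + 5 + 3 + 1 = 36.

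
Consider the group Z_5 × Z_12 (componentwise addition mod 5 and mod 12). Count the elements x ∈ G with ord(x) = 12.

4

An element (a,b) has order lcm(ord(a), ord(b)); count pairs with lcm equal to 12.
Enumerating gives 4 such elements.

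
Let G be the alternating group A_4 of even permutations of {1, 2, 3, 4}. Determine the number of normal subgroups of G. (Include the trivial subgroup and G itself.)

3

G has 10 subgroups. Checking conjugation-invariance by order — order 1: 1/1 normal; order 2: 0/3 normal; order 3: 0/4 normal; order 4: 1/1 normal; order 12: 1/1 normal.
Total normal subgroups: 3.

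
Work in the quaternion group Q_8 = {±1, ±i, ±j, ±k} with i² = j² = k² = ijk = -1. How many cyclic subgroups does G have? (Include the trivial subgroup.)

5

Group the elements of G by the cyclic subgroup they generate; each cyclic subgroup of order d accounts for φ(d) elements.
Cyclic subgroups by order — order 1: 1; order 2: 1; order 4: 3.
Total: 5.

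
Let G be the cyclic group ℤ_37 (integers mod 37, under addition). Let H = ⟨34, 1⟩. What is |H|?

|⟨34⟩| = 37 and |⟨1⟩| = 37, so |H| is a multiple of lcm(37, 37) = 37 and divides |G| = 37.
Closing {34, 1} under the group operation gives all of G, so |H| = 37.

37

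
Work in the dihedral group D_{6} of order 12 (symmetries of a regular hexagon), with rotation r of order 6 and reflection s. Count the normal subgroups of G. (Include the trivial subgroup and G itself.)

7

G has 16 subgroups. Checking conjugation-invariance by order — order 1: 1/1 normal; order 2: 1/7 normal; order 3: 1/1 normal; order 4: 0/3 normal; order 6: 3/3 normal; order 12: 1/1 normal.
Total normal subgroups: 7.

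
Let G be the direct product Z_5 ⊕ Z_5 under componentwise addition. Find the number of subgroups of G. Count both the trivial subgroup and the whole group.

8

|G| = 25, so by Lagrange every subgroup order divides 25. Divisors: 1, 5, 25.
Subgroups by order — order 1: 1; order 5: 6; order 25: 1.
Total: 1 + 6 + 1 = 8.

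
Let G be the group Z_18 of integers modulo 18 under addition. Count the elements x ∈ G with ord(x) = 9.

In a cyclic group of order 18, the number of elements of order d (for d | 18) is φ(d).
φ(9) = 6.

6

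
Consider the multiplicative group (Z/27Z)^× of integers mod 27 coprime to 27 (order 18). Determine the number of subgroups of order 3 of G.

1

|G| = 18 and 3 | 18, so subgroups of order 3 are possible by Lagrange.
The subgroups of order 3 are: {1, 10, 19}.
So G has 1 subgroup of order 3.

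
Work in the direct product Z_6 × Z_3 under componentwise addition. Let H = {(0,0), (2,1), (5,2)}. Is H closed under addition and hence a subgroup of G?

No

(5,2) ∈ H but its inverse (1,1) ∉ H, so H is not a subgroup.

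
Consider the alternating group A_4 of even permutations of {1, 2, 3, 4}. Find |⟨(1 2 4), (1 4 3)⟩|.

12

|⟨(1 2 4)⟩| = 3 and |⟨(1 4 3)⟩| = 3, so |H| is a multiple of lcm(3, 3) = 3 and divides |G| = 12.
Closing {(1 2 4), (1 4 3)} under the group operation gives all of G, so |H| = 12.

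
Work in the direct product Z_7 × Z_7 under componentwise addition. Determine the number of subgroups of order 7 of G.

8

|G| = 49 and 7 | 49, so subgroups of order 7 are possible by Lagrange.
The subgroups of order 7 are: {(0,0), (0,1), (0,2), (0,3), (0,4), (0,5), (0,6)}; {(0,0), (1,0), (2,0), (3,0), (4,0), (5,0), (6,0)}; {(0,0), (1,1), (2,2), (3,3), (4,4), (5,5), (6,6)}; {(0,0), (1,2), (2,4), (3,6), (4,1), (5,3), (6,5)}; … (8 in all).
So G has 8 subgroups of order 7.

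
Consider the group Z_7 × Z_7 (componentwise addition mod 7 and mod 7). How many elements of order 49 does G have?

0

An element (a,b) has order lcm(ord(a), ord(b)); count pairs with lcm equal to 49.
Enumerating gives 0 such elements.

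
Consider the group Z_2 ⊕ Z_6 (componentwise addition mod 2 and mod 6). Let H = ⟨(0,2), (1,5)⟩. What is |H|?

|⟨(0,2)⟩| = 3 and |⟨(1,5)⟩| = 6, so |H| is a multiple of lcm(3, 6) = 6 and divides |G| = 12.
Closing under the operation: H = {(0,0), (0,2), (0,4), (1,1), (1,3), (1,5)}, so |H| = 6.

6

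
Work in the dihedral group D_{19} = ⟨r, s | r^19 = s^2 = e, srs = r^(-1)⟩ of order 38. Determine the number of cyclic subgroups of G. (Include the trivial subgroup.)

Each element a generates a cyclic subgroup ⟨a⟩; distinct elements may generate the same one (a cyclic group of order d has φ(d) generators).
Cyclic subgroups by order — order 1: 1; order 2: 19; order 19: 1.
Total: 21.

21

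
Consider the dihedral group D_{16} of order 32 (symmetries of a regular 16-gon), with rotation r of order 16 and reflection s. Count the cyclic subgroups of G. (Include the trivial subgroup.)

21

A cyclic subgroup of order d is generated by each of its φ(d) elements of order d, so the cyclic subgroups of order d number (#elements of order d)/φ(d).
Cyclic subgroups by order — order 1: 1; order 2: 17; order 4: 1; order 8: 1; order 16: 1.
Total: 21.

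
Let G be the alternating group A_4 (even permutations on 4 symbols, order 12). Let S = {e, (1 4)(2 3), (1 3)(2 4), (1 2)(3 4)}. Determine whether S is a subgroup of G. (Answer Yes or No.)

|S| = 4 divides |G| = 12, consistent with Lagrange.
S contains the identity, every element's inverse is in S, and S is closed under ∘: it is a subgroup.

Yes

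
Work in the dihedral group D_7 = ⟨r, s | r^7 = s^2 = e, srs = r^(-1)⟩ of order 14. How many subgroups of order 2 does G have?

7

|G| = 14 and 2 | 14, so subgroups of order 2 are possible by Lagrange.
The subgroups of order 2 are: {e, r^2s}; {e, r^3s}; {e, r^4s}; {e, r^5s}; … (7 in all).
So G has 7 subgroups of order 2.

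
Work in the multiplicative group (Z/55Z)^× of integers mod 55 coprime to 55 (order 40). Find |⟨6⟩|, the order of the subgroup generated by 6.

Compute successive powers of 6 mod 55: 6, 36, 51, 31, 21, 16, 41, 26, …; 6^10 ≡ 1 (mod 55).
So |⟨6⟩| = 10.

10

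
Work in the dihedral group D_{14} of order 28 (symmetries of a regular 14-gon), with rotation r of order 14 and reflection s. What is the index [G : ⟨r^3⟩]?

|⟨r^3⟩| = 14 and |G| = 28.
By Lagrange, [G : H] = |G|/|H| = 28/14 = 2.

2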